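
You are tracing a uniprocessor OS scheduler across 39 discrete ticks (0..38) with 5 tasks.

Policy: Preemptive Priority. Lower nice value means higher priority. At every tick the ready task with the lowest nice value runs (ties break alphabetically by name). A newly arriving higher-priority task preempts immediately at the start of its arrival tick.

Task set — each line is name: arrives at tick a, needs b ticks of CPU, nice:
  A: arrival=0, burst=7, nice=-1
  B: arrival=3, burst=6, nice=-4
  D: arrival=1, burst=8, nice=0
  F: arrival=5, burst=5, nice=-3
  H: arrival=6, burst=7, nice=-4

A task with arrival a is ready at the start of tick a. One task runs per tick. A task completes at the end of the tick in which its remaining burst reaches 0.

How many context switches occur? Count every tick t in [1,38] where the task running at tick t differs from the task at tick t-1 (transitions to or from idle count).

context switches = 6

t=0: ready={A} → run A
t=1: ready={A,D} → run A
t=2: ready={A,D} → run A
t=3: ready={A,B,D} → run B
t=4: ready={A,B,D} → run B
t=5: ready={A,B,D,F} → run B
t=6: ready={A,B,D,F,H} → run B
t=7: ready={A,B,D,F,H} → run B
t=8: ready={A,B,D,F,H} → run B
t=9: ready={A,D,F,H} → run H
t=10: ready={A,D,F,H} → run H
t=11: ready={A,D,F,H} → run H
t=12: ready={A,D,F,H} → run H
t=13: ready={A,D,F,H} → run H
t=14: ready={A,D,F,H} → run H
t=15: ready={A,D,F,H} → run H
t=16: ready={A,D,F} → run F
t=17: ready={A,D,F} → run F
t=18: ready={A,D,F} → run F
t=19: ready={A,D,F} → run F
t=20: ready={A,D,F} → run F
t=21: ready={A,D} → run A
t=22: ready={A,D} → run A
t=23: ready={A,D} → run A
t=24: ready={A,D} → run A
t=25: ready={D} → run D
t=26: ready={D} → run D
t=27: ready={D} → run D
t=28: ready={D} → run D
t=29: ready={D} → run D
t=30: ready={D} → run D
t=31: ready={D} → run D
t=32: ready={D} → run D
t=33: (idle)
t=34: (idle)
t=35: (idle)
t=36: (idle)
t=37: (idle)
t=38: (idle)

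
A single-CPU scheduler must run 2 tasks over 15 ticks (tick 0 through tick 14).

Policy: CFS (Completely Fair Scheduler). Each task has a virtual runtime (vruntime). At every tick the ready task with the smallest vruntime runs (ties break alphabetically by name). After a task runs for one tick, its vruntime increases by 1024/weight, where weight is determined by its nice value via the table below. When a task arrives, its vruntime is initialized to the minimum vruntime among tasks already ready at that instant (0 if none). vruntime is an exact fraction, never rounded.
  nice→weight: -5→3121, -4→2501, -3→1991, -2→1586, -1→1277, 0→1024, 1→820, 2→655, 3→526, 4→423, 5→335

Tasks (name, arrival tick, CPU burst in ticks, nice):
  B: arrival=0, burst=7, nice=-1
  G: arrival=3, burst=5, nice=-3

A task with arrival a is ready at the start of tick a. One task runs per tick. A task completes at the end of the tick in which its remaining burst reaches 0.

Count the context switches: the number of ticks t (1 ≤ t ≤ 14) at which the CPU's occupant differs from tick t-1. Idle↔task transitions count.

t=0: vr[B=0] → run B
t=1: vr[B=1024/1277] → run B
t=2: vr[B=2048/1277] → run B
t=3: vr[B=3072/1277 G=3072/1277] → run B
t=4: vr[B=4096/1277 G=3072/1277] → run G
t=5: vr[B=4096/1277 G=7424000/2542507] → run G
t=6: vr[B=4096/1277 G=8731648/2542507] → run B
t=7: vr[B=5120/1277 G=8731648/2542507] → run G
t=8: vr[B=5120/1277 G=10039296/2542507] → run G
t=9: vr[B=5120/1277 G=11346944/2542507] → run B
t=10: vr[B=6144/1277 G=11346944/2542507] → run G
t=11: vr[B=6144/1277] → run B
t=12: (idle)
t=13: (idle)
t=14: (idle)

context switches = 7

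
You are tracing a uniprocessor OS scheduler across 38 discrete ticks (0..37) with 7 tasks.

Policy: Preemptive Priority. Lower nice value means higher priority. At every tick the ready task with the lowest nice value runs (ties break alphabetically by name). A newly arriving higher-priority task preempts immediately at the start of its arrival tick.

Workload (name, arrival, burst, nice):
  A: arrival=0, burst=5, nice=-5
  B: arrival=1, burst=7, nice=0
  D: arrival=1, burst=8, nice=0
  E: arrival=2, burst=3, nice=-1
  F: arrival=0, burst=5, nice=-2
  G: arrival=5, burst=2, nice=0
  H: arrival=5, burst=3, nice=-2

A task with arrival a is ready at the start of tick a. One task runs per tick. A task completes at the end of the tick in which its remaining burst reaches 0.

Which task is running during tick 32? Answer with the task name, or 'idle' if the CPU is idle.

t=0: ready={A,F} → run A
t=1: ready={A,B,D,F} → run A
t=2: ready={A,B,D,E,F} → run A
t=3: ready={A,B,D,E,F} → run A
t=4: ready={A,B,D,E,F} → run A
t=5: ready={B,D,E,F,G,H} → run F
t=6: ready={B,D,E,F,G,H} → run F
t=7: ready={B,D,E,F,G,H} → run F
t=8: ready={B,D,E,F,G,H} → run F
t=9: ready={B,D,E,F,G,H} → run F
t=10: ready={B,D,E,G,H} → run H
t=11: ready={B,D,E,G,H} → run H
t=12: ready={B,D,E,G,H} → run H
t=13: ready={B,D,E,G} → run E
t=14: ready={B,D,E,G} → run E
t=15: ready={B,D,E,G} → run E
t=16: ready={B,D,G} → run B
t=17: ready={B,D,G} → run B
t=18: ready={B,D,G} → run B
t=19: ready={B,D,G} → run B
t=20: ready={B,D,G} → run B
t=21: ready={B,D,G} → run B
t=22: ready={B,D,G} → run B
t=23: ready={D,G} → run D
t=24: ready={D,G} → run D
t=25: ready={D,G} → run D
t=26: ready={D,G} → run D
t=27: ready={D,G} → run D
t=28: ready={D,G} → run D
t=29: ready={D,G} → run D
t=30: ready={D,G} → run D
t=31: ready={G} → run G
t=32: ready={G} → run G
t=33: (idle)
t=34: (idle)
t=35: (idle)
t=36: (idle)
t=37: (idle)

running at tick 32 = G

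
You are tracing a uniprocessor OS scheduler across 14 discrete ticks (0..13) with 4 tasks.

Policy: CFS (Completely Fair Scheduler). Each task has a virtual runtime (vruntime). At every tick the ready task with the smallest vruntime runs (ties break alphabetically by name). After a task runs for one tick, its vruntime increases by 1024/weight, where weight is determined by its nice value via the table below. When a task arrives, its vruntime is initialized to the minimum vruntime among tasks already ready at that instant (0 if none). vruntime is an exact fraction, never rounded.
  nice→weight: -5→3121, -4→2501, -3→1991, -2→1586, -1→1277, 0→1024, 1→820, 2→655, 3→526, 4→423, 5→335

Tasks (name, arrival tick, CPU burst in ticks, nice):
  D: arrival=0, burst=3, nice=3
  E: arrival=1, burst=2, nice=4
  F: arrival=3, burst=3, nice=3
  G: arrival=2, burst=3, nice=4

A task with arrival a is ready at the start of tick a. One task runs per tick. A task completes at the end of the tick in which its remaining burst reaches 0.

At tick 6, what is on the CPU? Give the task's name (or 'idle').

t=0: vr[D=0] → run D
t=1: vr[D=512/263 E=512/263] → run D
t=2: vr[D=1024/263 E=512/263 G=512/263] → run E
t=3: vr[D=1024/263 E=485888/111249 F=512/263 G=512/263] → run F
t=4: vr[D=1024/263 E=485888/111249 F=1024/263 G=512/263] → run G
t=5: vr[D=1024/263 E=485888/111249 F=1024/263 G=485888/111249] → run D
t=6: vr[E=485888/111249 F=1024/263 G=485888/111249] → run F
t=7: vr[E=485888/111249 F=1536/263 G=485888/111249] → run E
t=8: vr[F=1536/263 G=485888/111249] → run G
t=9: vr[F=1536/263 G=755200/111249] → run F
t=10: vr[G=755200/111249] → run G
t=11: (idle)
t=12: (idle)
t=13: (idle)

running at tick 6 = F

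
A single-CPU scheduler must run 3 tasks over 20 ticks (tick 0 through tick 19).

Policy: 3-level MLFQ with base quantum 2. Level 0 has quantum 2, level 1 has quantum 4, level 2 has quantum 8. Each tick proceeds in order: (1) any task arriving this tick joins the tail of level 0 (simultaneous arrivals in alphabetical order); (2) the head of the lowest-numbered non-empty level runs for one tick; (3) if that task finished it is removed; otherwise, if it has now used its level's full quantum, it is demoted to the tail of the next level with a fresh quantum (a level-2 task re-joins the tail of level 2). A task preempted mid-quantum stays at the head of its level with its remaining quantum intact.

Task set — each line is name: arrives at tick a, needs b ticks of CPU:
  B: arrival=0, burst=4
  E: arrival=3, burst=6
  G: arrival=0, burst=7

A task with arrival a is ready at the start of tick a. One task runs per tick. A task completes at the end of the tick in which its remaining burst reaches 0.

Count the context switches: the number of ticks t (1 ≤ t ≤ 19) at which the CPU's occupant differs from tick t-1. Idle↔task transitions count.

context switches = 7

t=0: L0/L1/L2 = BG/-/- → run B
t=1: L0/L1/L2 = BG/-/- → run B
t=2: L0/L1/L2 = G/B/- → run G
t=3: L0/L1/L2 = GE/B/- → run G
t=4: L0/L1/L2 = E/BG/- → run E
t=5: L0/L1/L2 = E/BG/- → run E
t=6: L0/L1/L2 = -/BGE/- → run B
t=7: L0/L1/L2 = -/BGE/- → run B
t=8: L0/L1/L2 = -/GE/- → run G
t=9: L0/L1/L2 = -/GE/- → run G
t=10: L0/L1/L2 = -/GE/- → run G
t=11: L0/L1/L2 = -/GE/- → run G
t=12: L0/L1/L2 = -/E/G → run E
t=13: L0/L1/L2 = -/E/G → run E
t=14: L0/L1/L2 = -/E/G → run E
t=15: L0/L1/L2 = -/E/G → run E
t=16: L0/L1/L2 = -/-/G → run G
t=17: (idle)
t=18: (idle)
t=19: (idle)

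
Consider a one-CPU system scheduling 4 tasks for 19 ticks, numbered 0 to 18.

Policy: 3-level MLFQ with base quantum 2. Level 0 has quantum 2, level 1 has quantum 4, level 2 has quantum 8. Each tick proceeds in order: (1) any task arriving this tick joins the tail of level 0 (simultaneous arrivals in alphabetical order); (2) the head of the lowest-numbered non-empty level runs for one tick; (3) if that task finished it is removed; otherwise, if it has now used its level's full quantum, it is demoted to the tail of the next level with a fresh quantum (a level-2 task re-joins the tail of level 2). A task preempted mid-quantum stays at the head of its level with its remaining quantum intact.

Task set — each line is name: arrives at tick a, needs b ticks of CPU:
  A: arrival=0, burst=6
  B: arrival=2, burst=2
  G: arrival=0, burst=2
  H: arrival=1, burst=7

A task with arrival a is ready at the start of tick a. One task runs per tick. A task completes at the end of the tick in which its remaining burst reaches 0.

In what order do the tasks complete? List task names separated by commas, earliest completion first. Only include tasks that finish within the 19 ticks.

t=0: L0/L1/L2 = AG/-/- → run A
t=1: L0/L1/L2 = AGH/-/- → run A
t=2: L0/L1/L2 = GHB/A/- → run G
t=3: L0/L1/L2 = GHB/A/- → run G
t=4: L0/L1/L2 = HB/A/- → run H
t=5: L0/L1/L2 = HB/A/- → run H
t=6: L0/L1/L2 = B/AH/- → run B
t=7: L0/L1/L2 = B/AH/- → run B
t=8: L0/L1/L2 = -/AH/- → run A
t=9: L0/L1/L2 = -/AH/- → run A
t=10: L0/L1/L2 = -/AH/- → run A
t=11: L0/L1/L2 = -/AH/- → run A
t=12: L0/L1/L2 = -/H/- → run H
t=13: L0/L1/L2 = -/H/- → run H
t=14: L0/L1/L2 = -/H/- → run H
t=15: L0/L1/L2 = -/H/- → run H
t=16: L0/L1/L2 = -/-/H → run H
t=17: (idle)
t=18: (idle)

completion order = G, B, A, H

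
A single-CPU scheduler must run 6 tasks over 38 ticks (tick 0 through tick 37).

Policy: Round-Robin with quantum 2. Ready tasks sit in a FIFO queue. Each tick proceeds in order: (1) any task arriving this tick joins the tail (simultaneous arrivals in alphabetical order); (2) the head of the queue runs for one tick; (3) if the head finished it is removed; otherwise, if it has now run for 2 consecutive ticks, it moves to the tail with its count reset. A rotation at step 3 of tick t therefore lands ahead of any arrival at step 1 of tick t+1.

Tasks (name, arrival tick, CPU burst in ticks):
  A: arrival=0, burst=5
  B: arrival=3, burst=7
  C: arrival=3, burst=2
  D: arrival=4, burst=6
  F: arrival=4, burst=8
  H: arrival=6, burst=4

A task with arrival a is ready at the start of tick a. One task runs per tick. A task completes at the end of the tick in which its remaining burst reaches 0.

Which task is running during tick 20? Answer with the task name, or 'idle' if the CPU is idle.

running at tick 20 = F

t=0: queue=[A] q_used=0 → run A
t=1: queue=[A] q_used=1 → run A
t=2: queue=[A] q_used=0 → run A
t=3: queue=[A,B,C] q_used=1 → run A
t=4: queue=[B,C,A,D,F] q_used=0 → run B
t=5: queue=[B,C,A,D,F] q_used=1 → run B
t=6: queue=[C,A,D,F,B,H] q_used=0 → run C
t=7: queue=[C,A,D,F,B,H] q_used=1 → run C
t=8: queue=[A,D,F,B,H] q_used=0 → run A
t=9: queue=[D,F,B,H] q_used=0 → run D
t=10: queue=[D,F,B,H] q_used=1 → run D
t=11: queue=[F,B,H,D] q_used=0 → run F
t=12: queue=[F,B,H,D] q_used=1 → run F
t=13: queue=[B,H,D,F] q_used=0 → run B
t=14: queue=[B,H,D,F] q_used=1 → run B
t=15: queue=[H,D,F,B] q_used=0 → run H
t=16: queue=[H,D,F,B] q_used=1 → run H
t=17: queue=[D,F,B,H] q_used=0 → run D
t=18: queue=[D,F,B,H] q_used=1 → run D
t=19: queue=[F,B,H,D] q_used=0 → run F
t=20: queue=[F,B,H,D] q_used=1 → run F
t=21: queue=[B,H,D,F] q_used=0 → run B
t=22: queue=[B,H,D,F] q_used=1 → run B
t=23: queue=[H,D,F,B] q_used=0 → run H
t=24: queue=[H,D,F,B] q_used=1 → run H
t=25: queue=[D,F,B] q_used=0 → run D
t=26: queue=[D,F,B] q_used=1 → run D
t=27: queue=[F,B] q_used=0 → run F
t=28: queue=[F,B] q_used=1 → run F
t=29: queue=[B,F] q_used=0 → run B
t=30: queue=[F] q_used=0 → run F
t=31: queue=[F] q_used=1 → run F
t=32: (idle)
t=33: (idle)
t=34: (idle)
t=35: (idle)
t=36: (idle)
t=37: (idle)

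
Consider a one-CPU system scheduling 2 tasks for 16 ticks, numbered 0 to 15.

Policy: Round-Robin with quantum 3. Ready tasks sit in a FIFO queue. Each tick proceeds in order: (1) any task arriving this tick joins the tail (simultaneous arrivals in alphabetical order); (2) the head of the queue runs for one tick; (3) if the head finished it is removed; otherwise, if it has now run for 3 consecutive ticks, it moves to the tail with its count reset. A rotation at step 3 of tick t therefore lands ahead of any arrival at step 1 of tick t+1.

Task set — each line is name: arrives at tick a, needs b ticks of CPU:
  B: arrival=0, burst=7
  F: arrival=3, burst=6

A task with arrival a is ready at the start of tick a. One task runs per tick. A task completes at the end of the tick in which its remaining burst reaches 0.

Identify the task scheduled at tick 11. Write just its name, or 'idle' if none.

running at tick 11 = F

t=0: queue=[B] q_used=0 → run B
t=1: queue=[B] q_used=1 → run B
t=2: queue=[B] q_used=2 → run B
t=3: queue=[B,F] q_used=0 → run B
t=4: queue=[B,F] q_used=1 → run B
t=5: queue=[B,F] q_used=2 → run B
t=6: queue=[F,B] q_used=0 → run F
t=7: queue=[F,B] q_used=1 → run F
t=8: queue=[F,B] q_used=2 → run F
t=9: queue=[B,F] q_used=0 → run B
t=10: queue=[F] q_used=0 → run F
t=11: queue=[F] q_used=1 → run F
t=12: queue=[F] q_used=2 → run F
t=13: (idle)
t=14: (idle)
t=15: (idle)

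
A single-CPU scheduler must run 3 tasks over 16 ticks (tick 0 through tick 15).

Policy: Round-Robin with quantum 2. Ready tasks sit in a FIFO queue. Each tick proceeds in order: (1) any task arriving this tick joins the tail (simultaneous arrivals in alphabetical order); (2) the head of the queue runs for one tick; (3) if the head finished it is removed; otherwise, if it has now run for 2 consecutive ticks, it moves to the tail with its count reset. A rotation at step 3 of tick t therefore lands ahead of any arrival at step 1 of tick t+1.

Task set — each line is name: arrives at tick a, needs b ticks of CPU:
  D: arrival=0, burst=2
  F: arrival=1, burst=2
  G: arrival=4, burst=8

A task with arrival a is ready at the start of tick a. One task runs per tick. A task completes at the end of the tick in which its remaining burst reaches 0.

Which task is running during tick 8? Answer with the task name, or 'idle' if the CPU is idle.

running at tick 8 = G

t=0: queue=[D] q_used=0 → run D
t=1: queue=[D,F] q_used=1 → run D
t=2: queue=[F] q_used=0 → run F
t=3: queue=[F] q_used=1 → run F
t=4: queue=[G] q_used=0 → run G
t=5: queue=[G] q_used=1 → run G
t=6: queue=[G] q_used=0 → run G
t=7: queue=[G] q_used=1 → run G
t=8: queue=[G] q_used=0 → run G
t=9: queue=[G] q_used=1 → run G
t=10: queue=[G] q_used=0 → run G
t=11: queue=[G] q_used=1 → run G
t=12: (idle)
t=13: (idle)
t=14: (idle)
t=15: (idle)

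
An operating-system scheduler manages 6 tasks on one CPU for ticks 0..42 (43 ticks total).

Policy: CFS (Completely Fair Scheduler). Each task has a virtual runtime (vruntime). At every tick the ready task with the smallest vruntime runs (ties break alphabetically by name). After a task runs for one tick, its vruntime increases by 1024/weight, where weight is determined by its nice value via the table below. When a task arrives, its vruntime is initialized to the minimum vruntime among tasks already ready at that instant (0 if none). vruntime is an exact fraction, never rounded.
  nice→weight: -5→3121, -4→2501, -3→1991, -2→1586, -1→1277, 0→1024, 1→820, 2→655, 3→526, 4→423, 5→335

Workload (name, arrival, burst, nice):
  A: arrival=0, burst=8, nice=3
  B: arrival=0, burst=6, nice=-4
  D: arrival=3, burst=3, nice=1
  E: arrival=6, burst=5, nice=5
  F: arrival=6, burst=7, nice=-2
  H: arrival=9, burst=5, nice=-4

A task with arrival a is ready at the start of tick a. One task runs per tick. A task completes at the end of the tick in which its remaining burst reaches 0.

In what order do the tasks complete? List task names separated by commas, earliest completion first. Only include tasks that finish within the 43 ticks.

t=0: vr[A=0 B=0] → run A
t=1: vr[A=512/263 B=0] → run B
t=2: vr[A=512/263 B=1024/2501] → run B
t=3: vr[A=512/263 B=2048/2501 D=2048/2501] → run B
t=4: vr[A=512/263 B=3072/2501 D=2048/2501] → run D
t=5: vr[A=512/263 B=3072/2501 D=25856/12505] → run B
t=6: vr[A=512/263 B=4096/2501 D=25856/12505 E=4096/2501 F=4096/2501] → run B
t=7: vr[A=512/263 B=5120/2501 D=25856/12505 E=4096/2501 F=4096/2501] → run E
t=8: vr[A=512/263 B=5120/2501 D=25856/12505 E=3933184/837835 F=4096/2501] → run F
t=9: vr[A=512/263 B=5120/2501 D=25856/12505 E=3933184/837835 F=74240/32513 H=512/263] → run A
t=10: vr[A=1024/263 B=5120/2501 D=25856/12505 E=3933184/837835 F=74240/32513 H=512/263] → run H
t=11: vr[A=1024/263 B=5120/2501 D=25856/12505 E=3933184/837835 F=74240/32513 H=1549824/657763] → run B
t=12: vr[A=1024/263 D=25856/12505 E=3933184/837835 F=74240/32513 H=1549824/657763] → run D
t=13: vr[A=1024/263 D=41472/12505 E=3933184/837835 F=74240/32513 H=1549824/657763] → run F
t=14: vr[A=1024/263 D=41472/12505 E=3933184/837835 F=95232/32513 H=1549824/657763] → run H
t=15: vr[A=1024/263 D=41472/12505 E=3933184/837835 F=95232/32513 H=1819136/657763] → run H
t=16: vr[A=1024/263 D=41472/12505 E=3933184/837835 F=95232/32513 H=2088448/657763] → run F
t=17: vr[A=1024/263 D=41472/12505 E=3933184/837835 F=116224/32513 H=2088448/657763] → run H
t=18: vr[A=1024/263 D=41472/12505 E=3933184/837835 F=116224/32513 H=2357760/657763] → run D
t=19: vr[A=1024/263 E=3933184/837835 F=116224/32513 H=2357760/657763] → run F
t=20: vr[A=1024/263 E=3933184/837835 F=137216/32513 H=2357760/657763] → run H
t=21: vr[A=1024/263 E=3933184/837835 F=137216/32513] → run A
t=22: vr[A=1536/263 E=3933184/837835 F=137216/32513] → run F
t=23: vr[A=1536/263 E=3933184/837835 F=158208/32513] → run E
t=24: vr[A=1536/263 E=6494208/837835 F=158208/32513] → run F
t=25: vr[A=1536/263 E=6494208/837835 F=179200/32513] → run F
t=26: vr[A=1536/263 E=6494208/837835] → run A
t=27: vr[A=2048/263 E=6494208/837835] → run E
t=28: vr[A=2048/263 E=9055232/837835] → run A
t=29: vr[A=2560/263 E=9055232/837835] → run A
t=30: vr[A=3072/263 E=9055232/837835] → run E
t=31: vr[A=3072/263 E=11616256/837835] → run A
t=32: vr[A=3584/263 E=11616256/837835] → run A
t=33: vr[E=11616256/837835] → run E
t=34: (idle)
t=35: (idle)
t=36: (idle)
t=37: (idle)
t=38: (idle)
t=39: (idle)
t=40: (idle)
t=41: (idle)
t=42: (idle)

completion order = B, D, H, F, A, E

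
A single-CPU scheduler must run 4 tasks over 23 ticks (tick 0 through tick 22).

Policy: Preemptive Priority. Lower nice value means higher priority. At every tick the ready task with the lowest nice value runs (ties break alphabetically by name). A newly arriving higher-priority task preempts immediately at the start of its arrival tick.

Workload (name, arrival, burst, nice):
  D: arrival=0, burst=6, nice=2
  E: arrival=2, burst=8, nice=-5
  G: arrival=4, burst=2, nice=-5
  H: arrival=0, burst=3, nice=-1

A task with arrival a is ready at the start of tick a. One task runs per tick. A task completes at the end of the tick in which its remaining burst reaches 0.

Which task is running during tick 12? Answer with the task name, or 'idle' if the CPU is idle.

running at tick 12 = H

t=0: ready={D,H} → run H
t=1: ready={D,H} → run H
t=2: ready={D,E,H} → run E
t=3: ready={D,E,H} → run E
t=4: ready={D,E,G,H} → run E
t=5: ready={D,E,G,H} → run E
t=6: ready={D,E,G,H} → run E
t=7: ready={D,E,G,H} → run E
t=8: ready={D,E,G,H} → run E
t=9: ready={D,E,G,H} → run E
t=10: ready={D,G,H} → run G
t=11: ready={D,G,H} → run G
t=12: ready={D,H} → run H
t=13: ready={D} → run D
t=14: ready={D} → run D
t=15: ready={D} → run D
t=16: ready={D} → run D
t=17: ready={D} → run D
t=18: ready={D} → run D
t=19: (idle)
t=20: (idle)
t=21: (idle)
t=22: (idle)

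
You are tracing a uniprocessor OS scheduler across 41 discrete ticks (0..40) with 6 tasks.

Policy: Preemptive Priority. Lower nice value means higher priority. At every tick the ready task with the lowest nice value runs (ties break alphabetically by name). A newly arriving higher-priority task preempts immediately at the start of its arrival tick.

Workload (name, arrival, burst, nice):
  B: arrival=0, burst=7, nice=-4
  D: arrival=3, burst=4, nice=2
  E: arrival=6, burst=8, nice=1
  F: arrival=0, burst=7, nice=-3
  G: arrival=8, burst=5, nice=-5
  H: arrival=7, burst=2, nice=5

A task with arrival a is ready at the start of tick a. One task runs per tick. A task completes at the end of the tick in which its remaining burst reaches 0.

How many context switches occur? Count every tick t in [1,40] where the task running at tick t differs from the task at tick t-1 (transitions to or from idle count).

context switches = 7

t=0: ready={B,F} → run B
t=1: ready={B,F} → run B
t=2: ready={B,F} → run B
t=3: ready={B,D,F} → run B
t=4: ready={B,D,F} → run B
t=5: ready={B,D,F} → run B
t=6: ready={B,D,E,F} → run B
t=7: ready={D,E,F,H} → run F
t=8: ready={D,E,F,G,H} → run G
t=9: ready={D,E,F,G,H} → run G
t=10: ready={D,E,F,G,H} → run G
t=11: ready={D,E,F,G,H} → run G
t=12: ready={D,E,F,G,H} → run G
t=13: ready={D,E,F,H} → run F
t=14: ready={D,E,F,H} → run F
t=15: ready={D,E,F,H} → run F
t=16: ready={D,E,F,H} → run F
t=17: ready={D,E,F,H} → run F
t=18: ready={D,E,F,H} → run F
t=19: ready={D,E,H} → run E
t=20: ready={D,E,H} → run E
t=21: ready={D,E,H} → run E
t=22: ready={D,E,H} → run E
t=23: ready={D,E,H} → run E
t=24: ready={D,E,H} → run E
t=25: ready={D,E,H} → run E
t=26: ready={D,E,H} → run E
t=27: ready={D,H} → run D
t=28: ready={D,H} → run D
t=29: ready={D,H} → run D
t=30: ready={D,H} → run D
t=31: ready={H} → run H
t=32: ready={H} → run H
t=33: (idle)
t=34: (idle)
t=35: (idle)
t=36: (idle)
t=37: (idle)
t=38: (idle)
t=39: (idle)
t=40: (idle)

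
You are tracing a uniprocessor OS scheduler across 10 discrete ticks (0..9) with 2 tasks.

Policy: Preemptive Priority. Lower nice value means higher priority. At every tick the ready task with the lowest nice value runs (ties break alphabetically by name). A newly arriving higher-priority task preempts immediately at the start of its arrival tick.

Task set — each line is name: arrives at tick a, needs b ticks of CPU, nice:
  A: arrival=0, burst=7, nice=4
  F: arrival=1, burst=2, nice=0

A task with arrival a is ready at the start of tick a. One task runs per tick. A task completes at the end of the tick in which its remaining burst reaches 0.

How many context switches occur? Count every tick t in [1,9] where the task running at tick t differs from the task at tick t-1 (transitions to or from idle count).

context switches = 3

t=0: ready={A} → run A
t=1: ready={A,F} → run F
t=2: ready={A,F} → run F
t=3: ready={A} → run A
t=4: ready={A} → run A
t=5: ready={A} → run A
t=6: ready={A} → run A
t=7: ready={A} → run A
t=8: ready={A} → run A
t=9: (idle)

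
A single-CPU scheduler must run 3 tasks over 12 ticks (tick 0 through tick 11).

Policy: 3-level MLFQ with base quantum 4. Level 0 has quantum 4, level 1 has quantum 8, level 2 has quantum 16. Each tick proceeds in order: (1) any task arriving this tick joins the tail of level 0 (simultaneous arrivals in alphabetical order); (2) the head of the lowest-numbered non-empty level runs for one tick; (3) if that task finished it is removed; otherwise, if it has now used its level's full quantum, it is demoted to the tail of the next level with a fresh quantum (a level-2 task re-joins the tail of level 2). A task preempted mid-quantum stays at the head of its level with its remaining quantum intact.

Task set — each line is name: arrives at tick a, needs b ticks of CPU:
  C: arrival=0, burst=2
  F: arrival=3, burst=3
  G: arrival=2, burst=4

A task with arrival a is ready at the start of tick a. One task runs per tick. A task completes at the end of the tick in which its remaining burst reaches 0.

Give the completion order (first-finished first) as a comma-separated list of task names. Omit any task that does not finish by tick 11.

completion order = C, G, F

t=0: L0/L1/L2 = C/-/- → run C
t=1: L0/L1/L2 = C/-/- → run C
t=2: L0/L1/L2 = G/-/- → run G
t=3: L0/L1/L2 = GF/-/- → run G
t=4: L0/L1/L2 = GF/-/- → run G
t=5: L0/L1/L2 = GF/-/- → run G
t=6: L0/L1/L2 = F/-/- → run F
t=7: L0/L1/L2 = F/-/- → run F
t=8: L0/L1/L2 = F/-/- → run F
t=9: (idle)
t=10: (idle)
t=11: (idle)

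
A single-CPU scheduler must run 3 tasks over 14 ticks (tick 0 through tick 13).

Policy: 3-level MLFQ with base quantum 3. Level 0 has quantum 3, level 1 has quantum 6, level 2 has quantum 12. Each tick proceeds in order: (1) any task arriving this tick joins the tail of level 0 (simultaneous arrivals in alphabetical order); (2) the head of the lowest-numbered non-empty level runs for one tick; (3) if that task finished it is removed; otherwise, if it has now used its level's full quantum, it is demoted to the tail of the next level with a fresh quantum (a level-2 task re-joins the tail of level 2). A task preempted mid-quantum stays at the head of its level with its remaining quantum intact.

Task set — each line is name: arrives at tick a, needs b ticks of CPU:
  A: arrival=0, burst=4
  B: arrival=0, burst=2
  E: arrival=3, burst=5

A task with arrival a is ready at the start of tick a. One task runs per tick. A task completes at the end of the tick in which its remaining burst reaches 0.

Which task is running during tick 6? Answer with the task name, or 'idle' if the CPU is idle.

running at tick 6 = E

t=0: L0/L1/L2 = AB/-/- → run A
t=1: L0/L1/L2 = AB/-/- → run A
t=2: L0/L1/L2 = AB/-/- → run A
t=3: L0/L1/L2 = BE/A/- → run B
t=4: L0/L1/L2 = BE/A/- → run B
t=5: L0/L1/L2 = E/A/- → run E
t=6: L0/L1/L2 = E/A/- → run E
t=7: L0/L1/L2 = E/A/- → run E
t=8: L0/L1/L2 = -/AE/- → run A
t=9: L0/L1/L2 = -/E/- → run E
t=10: L0/L1/L2 = -/E/- → run E
t=11: (idle)
t=12: (idle)
t=13: (idle)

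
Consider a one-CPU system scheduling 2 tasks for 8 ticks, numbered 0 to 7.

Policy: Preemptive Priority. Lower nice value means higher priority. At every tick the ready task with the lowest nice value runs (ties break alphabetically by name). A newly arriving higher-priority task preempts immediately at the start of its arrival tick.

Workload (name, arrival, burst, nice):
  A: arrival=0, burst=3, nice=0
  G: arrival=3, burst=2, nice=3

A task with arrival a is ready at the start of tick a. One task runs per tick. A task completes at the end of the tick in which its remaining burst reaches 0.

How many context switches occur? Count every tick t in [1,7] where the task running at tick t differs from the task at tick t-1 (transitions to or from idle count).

context switches = 2

t=0: ready={A} → run A
t=1: ready={A} → run A
t=2: ready={A} → run A
t=3: ready={G} → run G
t=4: ready={G} → run G
t=5: (idle)
t=6: (idle)
t=7: (idle)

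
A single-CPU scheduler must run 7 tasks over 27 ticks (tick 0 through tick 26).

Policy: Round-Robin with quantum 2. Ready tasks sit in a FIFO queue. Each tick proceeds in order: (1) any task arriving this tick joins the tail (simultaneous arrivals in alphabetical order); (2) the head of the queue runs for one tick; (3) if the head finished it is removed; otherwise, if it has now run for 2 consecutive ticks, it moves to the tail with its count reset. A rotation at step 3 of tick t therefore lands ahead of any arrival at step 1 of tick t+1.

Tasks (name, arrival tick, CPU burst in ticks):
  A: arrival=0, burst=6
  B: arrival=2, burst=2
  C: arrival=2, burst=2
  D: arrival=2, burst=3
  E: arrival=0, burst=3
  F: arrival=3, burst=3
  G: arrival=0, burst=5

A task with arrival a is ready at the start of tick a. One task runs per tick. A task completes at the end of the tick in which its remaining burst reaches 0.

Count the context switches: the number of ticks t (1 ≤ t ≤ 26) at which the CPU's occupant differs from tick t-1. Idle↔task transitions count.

t=0: queue=[A,E,G] q_used=0 → run A
t=1: queue=[A,E,G] q_used=1 → run A
t=2: queue=[E,G,A,B,C,D] q_used=0 → run E
t=3: queue=[E,G,A,B,C,D,F] q_used=1 → run E
t=4: queue=[G,A,B,C,D,F,E] q_used=0 → run G
t=5: queue=[G,A,B,C,D,F,E] q_used=1 → run G
t=6: queue=[A,B,C,D,F,E,G] q_used=0 → run A
t=7: queue=[A,B,C,D,F,E,G] q_used=1 → run A
t=8: queue=[B,C,D,F,E,G,A] q_used=0 → run B
t=9: queue=[B,C,D,F,E,G,A] q_used=1 → run B
t=10: queue=[C,D,F,E,G,A] q_used=0 → run C
t=11: queue=[C,D,F,E,G,A] q_used=1 → run C
t=12: queue=[D,F,E,G,A] q_used=0 → run D
t=13: queue=[D,F,E,G,A] q_used=1 → run D
t=14: queue=[F,E,G,A,D] q_used=0 → run F
t=15: queue=[F,E,G,A,D] q_used=1 → run F
t=16: queue=[E,G,A,D,F] q_used=0 → run E
t=17: queue=[G,A,D,F] q_used=0 → run G
t=18: queue=[G,A,D,F] q_used=1 → run G
t=19: queue=[A,D,F,G] q_used=0 → run A
t=20: queue=[A,D,F,G] q_used=1 → run A
t=21: queue=[D,F,G] q_used=0 → run D
t=22: queue=[F,G] q_used=0 → run F
t=23: queue=[G] q_used=0 → run G
t=24: (idle)
t=25: (idle)
t=26: (idle)

context switches = 14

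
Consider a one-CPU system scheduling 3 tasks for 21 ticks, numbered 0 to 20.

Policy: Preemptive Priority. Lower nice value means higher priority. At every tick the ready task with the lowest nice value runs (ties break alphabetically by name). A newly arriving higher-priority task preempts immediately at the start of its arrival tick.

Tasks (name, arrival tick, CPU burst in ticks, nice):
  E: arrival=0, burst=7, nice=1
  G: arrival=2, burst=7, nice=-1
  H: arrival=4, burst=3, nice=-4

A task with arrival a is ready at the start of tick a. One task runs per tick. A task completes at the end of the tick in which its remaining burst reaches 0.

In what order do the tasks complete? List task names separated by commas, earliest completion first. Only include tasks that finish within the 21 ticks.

t=0: ready={E} → run E
t=1: ready={E} → run E
t=2: ready={E,G} → run G
t=3: ready={E,G} → run G
t=4: ready={E,G,H} → run H
t=5: ready={E,G,H} → run H
t=6: ready={E,G,H} → run H
t=7: ready={E,G} → run G
t=8: ready={E,G} → run G
t=9: ready={E,G} → run G
t=10: ready={E,G} → run G
t=11: ready={E,G} → run G
t=12: ready={E} → run E
t=13: ready={E} → run E
t=14: ready={E} → run E
t=15: ready={E} → run E
t=16: ready={E} → run E
t=17: (idle)
t=18: (idle)
t=19: (idle)
t=20: (idle)

completion order = H, G, E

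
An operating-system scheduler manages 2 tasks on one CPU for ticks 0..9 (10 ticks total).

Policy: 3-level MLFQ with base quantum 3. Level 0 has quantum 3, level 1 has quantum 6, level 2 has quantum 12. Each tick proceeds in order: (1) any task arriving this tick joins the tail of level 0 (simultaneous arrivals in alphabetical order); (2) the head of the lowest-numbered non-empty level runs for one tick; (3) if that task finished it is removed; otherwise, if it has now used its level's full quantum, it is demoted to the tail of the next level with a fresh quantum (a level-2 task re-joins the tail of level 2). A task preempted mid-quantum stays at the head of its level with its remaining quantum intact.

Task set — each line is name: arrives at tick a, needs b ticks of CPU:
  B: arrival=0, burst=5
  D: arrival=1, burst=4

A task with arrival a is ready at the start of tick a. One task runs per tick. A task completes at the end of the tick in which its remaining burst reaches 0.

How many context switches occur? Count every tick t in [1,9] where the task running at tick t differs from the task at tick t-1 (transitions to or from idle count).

context switches = 4

t=0: L0/L1/L2 = B/-/- → run B
t=1: L0/L1/L2 = BD/-/- → run B
t=2: L0/L1/L2 = BD/-/- → run B
t=3: L0/L1/L2 = D/B/- → run D
t=4: L0/L1/L2 = D/B/- → run D
t=5: L0/L1/L2 = D/B/- → run D
t=6: L0/L1/L2 = -/BD/- → run B
t=7: L0/L1/L2 = -/BD/- → run B
t=8: L0/L1/L2 = -/D/- → run D
t=9: (idle)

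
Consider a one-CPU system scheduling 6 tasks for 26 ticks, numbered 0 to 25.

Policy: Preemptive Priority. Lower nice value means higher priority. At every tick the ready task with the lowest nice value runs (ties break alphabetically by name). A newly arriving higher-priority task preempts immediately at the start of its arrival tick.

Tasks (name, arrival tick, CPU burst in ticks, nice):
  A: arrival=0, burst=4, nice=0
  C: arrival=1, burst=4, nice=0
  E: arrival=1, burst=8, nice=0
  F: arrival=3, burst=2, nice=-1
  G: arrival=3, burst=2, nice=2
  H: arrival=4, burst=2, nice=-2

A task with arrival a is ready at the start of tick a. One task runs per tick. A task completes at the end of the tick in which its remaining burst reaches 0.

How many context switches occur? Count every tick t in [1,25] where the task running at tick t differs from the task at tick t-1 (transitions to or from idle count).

context switches = 8

t=0: ready={A} → run A
t=1: ready={A,C,E} → run A
t=2: ready={A,C,E} → run A
t=3: ready={A,C,E,F,G} → run F
t=4: ready={A,C,E,F,G,H} → run H
t=5: ready={A,C,E,F,G,H} → run H
t=6: ready={A,C,E,F,G} → run F
t=7: ready={A,C,E,G} → run A
t=8: ready={C,E,G} → run C
t=9: ready={C,E,G} → run C
t=10: ready={C,E,G} → run C
t=11: ready={C,E,G} → run C
t=12: ready={E,G} → run E
t=13: ready={E,G} → run E
t=14: ready={E,G} → run E
t=15: ready={E,G} → run E
t=16: ready={E,G} → run E
t=17: ready={E,G} → run E
t=18: ready={E,G} → run E
t=19: ready={E,G} → run E
t=20: ready={G} → run G
t=21: ready={G} → run G
t=22: (idle)
t=23: (idle)
t=24: (idle)
t=25: (idle)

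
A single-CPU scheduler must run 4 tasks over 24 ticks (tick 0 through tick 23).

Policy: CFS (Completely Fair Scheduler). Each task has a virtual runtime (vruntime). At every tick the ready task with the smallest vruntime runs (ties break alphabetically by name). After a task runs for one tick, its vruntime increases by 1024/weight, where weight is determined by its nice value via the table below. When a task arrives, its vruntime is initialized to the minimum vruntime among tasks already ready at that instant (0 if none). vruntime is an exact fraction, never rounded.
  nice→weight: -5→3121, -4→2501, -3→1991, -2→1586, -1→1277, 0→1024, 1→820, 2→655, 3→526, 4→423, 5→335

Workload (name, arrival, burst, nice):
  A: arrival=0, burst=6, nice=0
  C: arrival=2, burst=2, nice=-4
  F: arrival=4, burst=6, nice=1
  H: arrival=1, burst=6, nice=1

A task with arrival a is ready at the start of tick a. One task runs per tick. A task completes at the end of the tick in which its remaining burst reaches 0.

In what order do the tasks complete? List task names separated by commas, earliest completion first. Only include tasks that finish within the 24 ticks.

t=0: vr[A=0] → run A
t=1: vr[A=1 H=1] → run A
t=2: vr[A=2 C=1 H=1] → run C
t=3: vr[A=2 C=3525/2501 H=1] → run H
t=4: vr[A=2 C=3525/2501 F=3525/2501 H=461/205] → run C
t=5: vr[A=2 F=3525/2501 H=461/205] → run F
t=6: vr[A=2 F=33241/12505 H=461/205] → run A
t=7: vr[A=3 F=33241/12505 H=461/205] → run H
t=8: vr[A=3 F=33241/12505 H=717/205] → run F
t=9: vr[A=3 F=48857/12505 H=717/205] → run A
t=10: vr[A=4 F=48857/12505 H=717/205] → run H
t=11: vr[A=4 F=48857/12505 H=973/205] → run F
t=12: vr[A=4 F=64473/12505 H=973/205] → run A
t=13: vr[A=5 F=64473/12505 H=973/205] → run H
t=14: vr[A=5 F=64473/12505 H=1229/205] → run A
t=15: vr[F=64473/12505 H=1229/205] → run F
t=16: vr[F=80089/12505 H=1229/205] → run H
t=17: vr[F=80089/12505 H=297/41] → run F
t=18: vr[F=19141/2501 H=297/41] → run H
t=19: vr[F=19141/2501] → run F
t=20: (idle)
t=21: (idle)
t=22: (idle)
t=23: (idle)

completion order = C, A, H, F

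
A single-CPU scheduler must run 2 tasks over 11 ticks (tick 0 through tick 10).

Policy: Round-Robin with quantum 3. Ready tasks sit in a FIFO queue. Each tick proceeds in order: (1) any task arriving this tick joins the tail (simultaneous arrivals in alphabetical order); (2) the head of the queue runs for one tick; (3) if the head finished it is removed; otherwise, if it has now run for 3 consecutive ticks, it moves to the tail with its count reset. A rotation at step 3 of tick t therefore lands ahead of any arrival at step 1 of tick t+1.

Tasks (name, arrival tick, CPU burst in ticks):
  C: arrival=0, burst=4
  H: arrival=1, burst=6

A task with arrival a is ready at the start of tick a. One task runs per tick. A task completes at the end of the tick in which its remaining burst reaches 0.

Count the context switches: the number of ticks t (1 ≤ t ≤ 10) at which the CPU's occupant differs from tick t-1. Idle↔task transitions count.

t=0: queue=[C] q_used=0 → run C
t=1: queue=[C,H] q_used=1 → run C
t=2: queue=[C,H] q_used=2 → run C
t=3: queue=[H,C] q_used=0 → run H
t=4: queue=[H,C] q_used=1 → run H
t=5: queue=[H,C] q_used=2 → run H
t=6: queue=[C,H] q_used=0 → run C
t=7: queue=[H] q_used=0 → run H
t=8: queue=[H] q_used=1 → run H
t=9: queue=[H] q_used=2 → run H
t=10: (idle)

context switches = 4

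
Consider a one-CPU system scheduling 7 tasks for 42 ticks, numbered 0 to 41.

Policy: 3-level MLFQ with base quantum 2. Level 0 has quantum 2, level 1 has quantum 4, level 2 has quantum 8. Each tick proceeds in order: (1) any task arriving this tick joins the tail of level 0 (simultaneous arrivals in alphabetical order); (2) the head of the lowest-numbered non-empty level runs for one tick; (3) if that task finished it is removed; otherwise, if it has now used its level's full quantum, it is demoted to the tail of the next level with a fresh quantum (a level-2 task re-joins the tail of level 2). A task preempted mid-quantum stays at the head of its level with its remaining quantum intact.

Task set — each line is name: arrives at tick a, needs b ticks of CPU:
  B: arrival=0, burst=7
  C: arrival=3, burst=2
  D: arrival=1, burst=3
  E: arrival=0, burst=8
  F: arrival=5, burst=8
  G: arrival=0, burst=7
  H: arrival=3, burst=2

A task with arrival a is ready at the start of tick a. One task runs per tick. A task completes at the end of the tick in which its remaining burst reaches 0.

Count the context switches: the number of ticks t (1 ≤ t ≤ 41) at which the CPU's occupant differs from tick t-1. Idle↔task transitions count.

t=0: L0/L1/L2 = BEG/-/- → run B
t=1: L0/L1/L2 = BEGD/-/- → run B
t=2: L0/L1/L2 = EGD/B/- → run E
t=3: L0/L1/L2 = EGDCH/B/- → run E
t=4: L0/L1/L2 = GDCH/BE/- → run G
t=5: L0/L1/L2 = GDCHF/BE/- → run G
t=6: L0/L1/L2 = DCHF/BEG/- → run D
t=7: L0/L1/L2 = DCHF/BEG/- → run D
t=8: L0/L1/L2 = CHF/BEGD/- → run C
t=9: L0/L1/L2 = CHF/BEGD/- → run C
t=10: L0/L1/L2 = HF/BEGD/- → run H
t=11: L0/L1/L2 = HF/BEGD/- → run H
t=12: L0/L1/L2 = F/BEGD/- → run F
t=13: L0/L1/L2 = F/BEGD/- → run F
t=14: L0/L1/L2 = -/BEGDF/- → run B
t=15: L0/L1/L2 = -/BEGDF/- → run B
t=16: L0/L1/L2 = -/BEGDF/- → run B
t=17: L0/L1/L2 = -/BEGDF/- → run B
t=18: L0/L1/L2 = -/EGDF/B → run E
t=19: L0/L1/L2 = -/EGDF/B → run E
t=20: L0/L1/L2 = -/EGDF/B → run E
t=21: L0/L1/L2 = -/EGDF/B → run E
t=22: L0/L1/L2 = -/GDF/BE → run G
t=23: L0/L1/L2 = -/GDF/BE → run G
t=24: L0/L1/L2 = -/GDF/BE → run G
t=25: L0/L1/L2 = -/GDF/BE → run G
t=26: L0/L1/L2 = -/DF/BEG → run D
t=27: L0/L1/L2 = -/F/BEG → run F
t=28: L0/L1/L2 = -/F/BEG → run F
t=29: L0/L1/L2 = -/F/BEG → run F
t=30: L0/L1/L2 = -/F/BEG → run F
t=31: L0/L1/L2 = -/-/BEGF → run B
t=32: L0/L1/L2 = -/-/EGF → run E
t=33: L0/L1/L2 = -/-/EGF → run E
t=34: L0/L1/L2 = -/-/GF → run G
t=35: L0/L1/L2 = -/-/F → run F
t=36: L0/L1/L2 = -/-/F → run F
t=37: (idle)
t=38: (idle)
t=39: (idle)
t=40: (idle)
t=41: (idle)

context switches = 16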